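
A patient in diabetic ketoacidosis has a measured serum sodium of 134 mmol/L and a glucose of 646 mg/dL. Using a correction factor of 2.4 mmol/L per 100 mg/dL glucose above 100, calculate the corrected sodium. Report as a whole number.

147 mmol/L

Corrected Na = measured Na + 2.4 · (glucose − 100)/100
= 134 + 2.4 · (646 − 100)/100
= 134 + 13.1
= 147.1 mmol/L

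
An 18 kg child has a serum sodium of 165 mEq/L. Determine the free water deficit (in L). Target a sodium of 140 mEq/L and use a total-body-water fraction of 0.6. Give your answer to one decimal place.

TBW = 0.6 · 18 = 10.8 L
Free water deficit = TBW · (Na/140 − 1)
= 10.8 · (165/140 − 1)
= 10.8 · 0.1786
= 1.93 L

1.9 L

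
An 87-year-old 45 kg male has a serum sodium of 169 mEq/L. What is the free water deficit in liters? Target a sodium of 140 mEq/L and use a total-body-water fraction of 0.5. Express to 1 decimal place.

TBW = 0.5 · 45 = 22.5 L
Free water deficit = TBW · (Na/140 − 1)
= 22.5 · (169/140 − 1)
= 22.5 · 0.2071
= 4.66 L

4.7 L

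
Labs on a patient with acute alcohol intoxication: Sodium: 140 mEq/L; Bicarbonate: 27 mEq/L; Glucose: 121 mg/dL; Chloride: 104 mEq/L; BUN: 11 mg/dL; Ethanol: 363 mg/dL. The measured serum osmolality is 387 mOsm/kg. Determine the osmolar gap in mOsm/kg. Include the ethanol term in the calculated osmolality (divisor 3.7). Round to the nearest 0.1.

-1.8 mOsm/kg

Calculated osmolality = 2·Na + glucose/18 + BUN/2.8 + ethanol/3.7
= 2·140 + 121/18 + 11/2.8 + 363/3.7
= 280 + 6.72 + 3.93 + 98.11
= 388.76 mOsm/kg ≈ 388.8 mOsm/kg
Osmolar gap = measured − calculated = 387 − 388.8 = -1.8 mOsm/kg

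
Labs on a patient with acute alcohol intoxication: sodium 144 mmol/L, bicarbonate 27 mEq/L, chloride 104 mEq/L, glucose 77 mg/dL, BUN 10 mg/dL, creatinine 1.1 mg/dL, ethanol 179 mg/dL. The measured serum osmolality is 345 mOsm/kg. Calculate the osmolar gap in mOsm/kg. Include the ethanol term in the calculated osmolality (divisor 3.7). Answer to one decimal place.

0.8 mOsm/kg

Calculated osmolality = 2·Na + glucose/18 + BUN/2.8 + ethanol/3.7
= 2·144 + 77/18 + 10/2.8 + 179/3.7
= 288 + 4.28 + 3.57 + 48.38
= 344.23 mOsm/kg ≈ 344.2 mOsm/kg
Osmolar gap = measured − calculated = 345 − 344.2 = 0.8 mOsm/kg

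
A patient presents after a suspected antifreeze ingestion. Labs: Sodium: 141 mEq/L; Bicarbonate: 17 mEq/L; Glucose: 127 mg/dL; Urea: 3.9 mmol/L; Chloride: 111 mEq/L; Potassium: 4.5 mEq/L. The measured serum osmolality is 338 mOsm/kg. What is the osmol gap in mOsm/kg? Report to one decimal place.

Calculated osmolality = 2·Na + glucose/18 + urea
= 2·141 + 127/18 + 3.9
= 282 + 7.06 + 3.90
= 292.96 mOsm/kg ≈ 293.0 mOsm/kg
Osmolar gap = measured − calculated = 338 − 293.0 = 45.0 mOsm/kg

45.0 mOsm/kg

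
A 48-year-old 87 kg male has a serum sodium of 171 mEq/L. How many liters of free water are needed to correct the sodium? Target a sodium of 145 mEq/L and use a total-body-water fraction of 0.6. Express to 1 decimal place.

TBW = 0.6 · 87 = 52.2 L
Free water deficit = TBW · (Na/145 − 1)
= 52.2 · (171/145 − 1)
= 52.2 · 0.1793
= 9.36 L

9.4 L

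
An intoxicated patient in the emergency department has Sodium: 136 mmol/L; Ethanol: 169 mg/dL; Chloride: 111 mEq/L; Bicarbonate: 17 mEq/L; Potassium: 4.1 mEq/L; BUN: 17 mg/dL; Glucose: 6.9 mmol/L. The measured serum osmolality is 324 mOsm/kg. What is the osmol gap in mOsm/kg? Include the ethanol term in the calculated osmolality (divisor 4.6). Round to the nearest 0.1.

Calculated osmolality = 2·Na + glucose + BUN/2.8 + ethanol/4.6
= 2·136 + 6.9 + 17/2.8 + 169/4.6
= 272 + 6.90 + 6.07 + 36.74
= 321.71 mOsm/kg ≈ 321.7 mOsm/kg
Osmolar gap = measured − calculated = 324 − 321.7 = 2.3 mOsm/kg

2.3 mOsm/kg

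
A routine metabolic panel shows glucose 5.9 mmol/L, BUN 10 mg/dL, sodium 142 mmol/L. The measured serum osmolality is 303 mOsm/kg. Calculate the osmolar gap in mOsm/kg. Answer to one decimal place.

9.5 mOsm/kg

Calculated osmolality = 2·Na + glucose + BUN/2.8
= 2·142 + 5.9 + 10/2.8
= 284 + 5.90 + 3.57
= 293.47 mOsm/kg ≈ 293.5 mOsm/kg
Osmolar gap = measured − calculated = 303 − 293.5 = 9.5 mOsm/kg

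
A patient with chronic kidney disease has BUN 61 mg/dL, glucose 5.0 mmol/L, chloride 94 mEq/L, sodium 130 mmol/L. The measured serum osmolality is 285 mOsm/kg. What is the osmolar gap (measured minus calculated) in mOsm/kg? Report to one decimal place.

-1.8 mOsm/kg

Calculated osmolality = 2·Na + glucose + BUN/2.8
= 2·130 + 5 + 61/2.8
= 260 + 5 + 21.79
= 286.79 mOsm/kg ≈ 286.8 mOsm/kg
Osmolar gap = measured − calculated = 285 − 286.8 = -1.8 mOsm/kg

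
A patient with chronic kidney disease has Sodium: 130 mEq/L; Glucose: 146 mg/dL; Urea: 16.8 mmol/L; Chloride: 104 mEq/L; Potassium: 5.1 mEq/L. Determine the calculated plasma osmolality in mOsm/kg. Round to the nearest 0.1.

Calculated osmolality = 2·Na + glucose/18 + urea
= 2·130 + 146/18 + 16.8
= 260 + 8.11 + 16.80
= 284.91 mOsm/kg

284.9 mOsm/kg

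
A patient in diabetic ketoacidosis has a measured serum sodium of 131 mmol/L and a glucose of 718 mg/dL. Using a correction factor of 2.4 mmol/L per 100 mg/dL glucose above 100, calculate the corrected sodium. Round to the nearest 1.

Corrected Na = measured Na + 2.4 · (glucose − 100)/100
= 131 + 2.4 · (718 − 100)/100
= 131 + 14.8
= 145.8 mmol/L

146 mmol/L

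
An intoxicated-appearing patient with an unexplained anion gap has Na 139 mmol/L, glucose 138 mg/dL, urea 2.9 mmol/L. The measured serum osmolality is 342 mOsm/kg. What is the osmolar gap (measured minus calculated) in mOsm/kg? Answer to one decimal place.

53.4 mOsm/kg

Calculated osmolality = 2·Na + glucose/18 + urea
= 2·139 + 138/18 + 2.9
= 278 + 7.67 + 2.90
= 288.57 mOsm/kg ≈ 288.6 mOsm/kg
Osmolar gap = measured − calculated = 342 − 288.6 = 53.4 mOsm/kg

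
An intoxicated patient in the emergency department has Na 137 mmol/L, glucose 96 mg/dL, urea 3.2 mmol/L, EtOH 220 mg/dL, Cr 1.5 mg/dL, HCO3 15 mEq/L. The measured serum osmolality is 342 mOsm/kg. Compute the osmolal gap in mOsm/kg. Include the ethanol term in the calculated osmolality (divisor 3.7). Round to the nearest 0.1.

0.0 mOsm/kg

Calculated osmolality = 2·Na + glucose/18 + urea + ethanol/3.7
= 2·137 + 96/18 + 3.2 + 220/3.7
= 274 + 5.33 + 3.20 + 59.46
= 341.99 mOsm/kg ≈ 342.0 mOsm/kg
Osmolar gap = measured − calculated = 342 − 342.0 = 0.0 mOsm/kg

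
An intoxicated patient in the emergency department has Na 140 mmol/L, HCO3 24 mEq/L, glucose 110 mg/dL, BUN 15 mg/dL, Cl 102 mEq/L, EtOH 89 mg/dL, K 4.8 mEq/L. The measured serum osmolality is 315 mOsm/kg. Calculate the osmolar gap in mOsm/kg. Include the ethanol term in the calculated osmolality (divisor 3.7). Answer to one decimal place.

-0.5 mOsm/kg

Calculated osmolality = 2·Na + glucose/18 + BUN/2.8 + ethanol/3.7
= 2·140 + 110/18 + 15/2.8 + 89/3.7
= 280 + 6.11 + 5.36 + 24.05
= 315.52 mOsm/kg ≈ 315.5 mOsm/kg
Osmolar gap = measured − calculated = 315 − 315.5 = -0.5 mOsm/kg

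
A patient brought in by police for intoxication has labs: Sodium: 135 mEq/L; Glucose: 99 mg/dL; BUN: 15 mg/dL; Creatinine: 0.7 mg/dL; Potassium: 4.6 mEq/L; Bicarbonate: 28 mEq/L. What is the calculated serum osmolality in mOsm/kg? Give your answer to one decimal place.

280.9 mOsm/kg

Calculated osmolality = 2·Na + glucose/18 + BUN/2.8
= 2·135 + 99/18 + 15/2.8
= 270 + 5.50 + 5.36
= 280.86 mOsm/kg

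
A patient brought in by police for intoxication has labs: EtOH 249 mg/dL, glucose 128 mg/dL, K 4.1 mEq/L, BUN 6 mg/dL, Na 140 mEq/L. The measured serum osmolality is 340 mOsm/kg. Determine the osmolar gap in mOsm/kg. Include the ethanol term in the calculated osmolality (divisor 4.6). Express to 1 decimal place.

Calculated osmolality = 2·Na + glucose/18 + BUN/2.8 + ethanol/4.6
= 2·140 + 128/18 + 6/2.8 + 249/4.6
= 280 + 7.11 + 2.14 + 54.13
= 343.38 mOsm/kg ≈ 343.4 mOsm/kg
Osmolar gap = measured − calculated = 340 − 343.4 = -3.4 mOsm/kg

-3.4 mOsm/kg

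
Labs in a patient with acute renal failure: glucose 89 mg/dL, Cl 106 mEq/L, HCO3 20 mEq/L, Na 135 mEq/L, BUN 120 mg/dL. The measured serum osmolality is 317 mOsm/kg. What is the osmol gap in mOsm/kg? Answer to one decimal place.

Calculated osmolality = 2·Na + glucose/18 + BUN/2.8
= 2·135 + 89/18 + 120/2.8
= 270 + 4.94 + 42.86
= 317.8 mOsm/kg ≈ 317.8 mOsm/kg
Osmolar gap = measured − calculated = 317 − 317.8 = -0.8 mOsm/kg

-0.8 mOsm/kg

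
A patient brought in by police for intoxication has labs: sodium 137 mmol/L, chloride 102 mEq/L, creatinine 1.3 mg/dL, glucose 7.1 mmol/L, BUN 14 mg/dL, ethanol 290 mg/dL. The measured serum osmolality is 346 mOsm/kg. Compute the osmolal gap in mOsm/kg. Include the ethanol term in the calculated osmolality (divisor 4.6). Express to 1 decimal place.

Calculated osmolality = 2·Na + glucose + BUN/2.8 + ethanol/4.6
= 2·137 + 7.1 + 14/2.8 + 290/4.6
= 274 + 7.10 + 5 + 63.04
= 349.14 mOsm/kg ≈ 349.1 mOsm/kg
Osmolar gap = measured − calculated = 346 − 349.1 = -3.1 mOsm/kg

-3.1 mOsm/kg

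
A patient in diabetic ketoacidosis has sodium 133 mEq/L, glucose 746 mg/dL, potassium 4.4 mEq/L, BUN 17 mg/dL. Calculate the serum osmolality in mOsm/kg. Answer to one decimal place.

Calculated osmolality = 2·Na + glucose/18 + BUN/2.8
= 2·133 + 746/18 + 17/2.8
= 266 + 41.44 + 6.07
= 313.51 mOsm/kg

313.5 mOsm/kg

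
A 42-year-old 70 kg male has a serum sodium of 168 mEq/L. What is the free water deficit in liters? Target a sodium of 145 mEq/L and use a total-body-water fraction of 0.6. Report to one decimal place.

6.7 L

TBW = 0.6 · 70 = 42 L
Free water deficit = TBW · (Na/145 − 1)
= 42 · (168/145 − 1)
= 42 · 0.1586
= 6.66 L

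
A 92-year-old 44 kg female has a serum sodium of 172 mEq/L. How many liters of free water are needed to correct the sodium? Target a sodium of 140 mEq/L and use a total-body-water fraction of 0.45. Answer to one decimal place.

4.5 L

TBW = 0.45 · 44 = 19.8 L
Free water deficit = TBW · (Na/140 − 1)
= 19.8 · (172/140 − 1)
= 19.8 · 0.2286
= 4.53 L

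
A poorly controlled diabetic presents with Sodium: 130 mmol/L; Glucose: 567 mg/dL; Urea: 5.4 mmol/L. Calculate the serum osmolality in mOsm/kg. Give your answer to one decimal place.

296.9 mOsm/kg

Calculated osmolality = 2·Na + glucose/18 + urea
= 2·130 + 567/18 + 5.4
= 260 + 31.50 + 5.40
= 296.9 mOsm/kg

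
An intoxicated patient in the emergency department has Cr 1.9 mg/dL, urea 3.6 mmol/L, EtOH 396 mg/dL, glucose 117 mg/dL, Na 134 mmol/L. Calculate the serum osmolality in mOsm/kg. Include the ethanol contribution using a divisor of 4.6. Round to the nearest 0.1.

364.2 mOsm/kg

Calculated osmolality = 2·Na + glucose/18 + urea + ethanol/4.6
= 2·134 + 117/18 + 3.6 + 396/4.6
= 268 + 6.50 + 3.60 + 86.09
= 364.19 mOsm/kg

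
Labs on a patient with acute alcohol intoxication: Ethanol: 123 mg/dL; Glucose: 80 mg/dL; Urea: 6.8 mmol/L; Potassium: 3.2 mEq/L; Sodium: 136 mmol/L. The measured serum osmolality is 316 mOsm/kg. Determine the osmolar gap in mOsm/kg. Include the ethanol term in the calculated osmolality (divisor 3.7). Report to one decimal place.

-0.5 mOsm/kg

Calculated osmolality = 2·Na + glucose/18 + urea + ethanol/3.7
= 2·136 + 80/18 + 6.8 + 123/3.7
= 272 + 4.44 + 6.80 + 33.24
= 316.48 mOsm/kg ≈ 316.5 mOsm/kg
Osmolar gap = measured − calculated = 316 − 316.5 = -0.5 mOsm/kg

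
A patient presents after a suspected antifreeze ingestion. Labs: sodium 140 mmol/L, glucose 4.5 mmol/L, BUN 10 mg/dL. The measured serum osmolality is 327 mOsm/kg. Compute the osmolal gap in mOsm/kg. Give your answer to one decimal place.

38.9 mOsm/kg

Calculated osmolality = 2·Na + glucose + BUN/2.8
= 2·140 + 4.5 + 10/2.8
= 280 + 4.50 + 3.57
= 288.07 mOsm/kg ≈ 288.1 mOsm/kg
Osmolar gap = measured − calculated = 327 − 288.1 = 38.9 mOsm/kg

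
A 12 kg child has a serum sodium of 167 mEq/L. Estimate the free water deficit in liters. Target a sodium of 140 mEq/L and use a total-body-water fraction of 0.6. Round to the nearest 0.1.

1.4 L

TBW = 0.6 · 12 = 7.2 L
Free water deficit = TBW · (Na/140 − 1)
= 7.2 · (167/140 − 1)
= 7.2 · 0.1929
= 1.39 L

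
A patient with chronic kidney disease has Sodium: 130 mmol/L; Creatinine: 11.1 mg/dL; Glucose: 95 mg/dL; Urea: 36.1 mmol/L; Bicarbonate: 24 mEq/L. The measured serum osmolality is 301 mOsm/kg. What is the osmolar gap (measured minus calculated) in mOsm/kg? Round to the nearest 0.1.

Calculated osmolality = 2·Na + glucose/18 + urea
= 2·130 + 95/18 + 36.1
= 260 + 5.28 + 36.10
= 301.38 mOsm/kg ≈ 301.4 mOsm/kg
Osmolar gap = measured − calculated = 301 − 301.4 = -0.4 mOsm/kg

-0.4 mOsm/kg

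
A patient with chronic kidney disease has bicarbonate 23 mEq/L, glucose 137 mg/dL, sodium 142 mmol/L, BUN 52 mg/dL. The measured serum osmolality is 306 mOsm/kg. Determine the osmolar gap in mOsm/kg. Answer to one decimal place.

-4.2 mOsm/kg

Calculated osmolality = 2·Na + glucose/18 + BUN/2.8
= 2·142 + 137/18 + 52/2.8
= 284 + 7.61 + 18.57
= 310.18 mOsm/kg ≈ 310.2 mOsm/kg
Osmolar gap = measured − calculated = 306 − 310.2 = -4.2 mOsm/kg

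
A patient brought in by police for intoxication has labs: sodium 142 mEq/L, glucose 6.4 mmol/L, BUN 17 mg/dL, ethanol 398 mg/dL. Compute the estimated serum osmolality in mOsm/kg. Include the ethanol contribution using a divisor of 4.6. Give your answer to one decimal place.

383.0 mOsm/kg

Calculated osmolality = 2·Na + glucose + BUN/2.8 + ethanol/4.6
= 2·142 + 6.4 + 17/2.8 + 398/4.6
= 284 + 6.40 + 6.07 + 86.52
= 382.99 mOsm/kg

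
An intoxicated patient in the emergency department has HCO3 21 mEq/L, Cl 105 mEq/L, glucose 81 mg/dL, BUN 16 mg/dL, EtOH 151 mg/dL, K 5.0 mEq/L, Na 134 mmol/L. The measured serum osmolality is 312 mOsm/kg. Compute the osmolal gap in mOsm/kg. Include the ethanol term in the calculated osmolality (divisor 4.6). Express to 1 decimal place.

Calculated osmolality = 2·Na + glucose/18 + BUN/2.8 + ethanol/4.6
= 2·134 + 81/18 + 16/2.8 + 151/4.6
= 268 + 4.50 + 5.71 + 32.83
= 311.04 mOsm/kg ≈ 311.0 mOsm/kg
Osmolar gap = measured − calculated = 312 − 311.0 = 1.0 mOsm/kg

1.0 mOsm/kg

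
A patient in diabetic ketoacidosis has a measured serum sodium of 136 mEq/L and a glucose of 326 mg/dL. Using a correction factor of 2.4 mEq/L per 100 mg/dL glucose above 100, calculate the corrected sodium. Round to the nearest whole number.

Corrected Na = measured Na + 2.4 · (glucose − 100)/100
= 136 + 2.4 · (326 − 100)/100
= 136 + 5.4
= 141.4 mEq/L

141 mEq/L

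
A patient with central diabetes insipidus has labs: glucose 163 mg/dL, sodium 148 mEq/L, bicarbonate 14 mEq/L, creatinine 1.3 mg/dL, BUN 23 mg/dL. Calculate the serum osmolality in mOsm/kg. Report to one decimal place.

Calculated osmolality = 2·Na + glucose/18 + BUN/2.8
= 2·148 + 163/18 + 23/2.8
= 296 + 9.06 + 8.21
= 313.27 mOsm/kg

313.3 mOsm/kg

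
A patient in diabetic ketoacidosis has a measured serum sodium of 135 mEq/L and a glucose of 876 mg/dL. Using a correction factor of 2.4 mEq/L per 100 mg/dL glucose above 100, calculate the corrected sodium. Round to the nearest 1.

Corrected Na = measured Na + 2.4 · (glucose − 100)/100
= 135 + 2.4 · (876 − 100)/100
= 135 + 18.6
= 153.6 mEq/L

154 mEq/L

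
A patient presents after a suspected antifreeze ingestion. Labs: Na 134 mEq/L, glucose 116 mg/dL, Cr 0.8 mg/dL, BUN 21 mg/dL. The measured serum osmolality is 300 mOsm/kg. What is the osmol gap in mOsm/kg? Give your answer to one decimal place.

18.1 mOsm/kg

Calculated osmolality = 2·Na + glucose/18 + BUN/2.8
= 2·134 + 116/18 + 21/2.8
= 268 + 6.44 + 7.50
= 281.94 mOsm/kg ≈ 281.9 mOsm/kg
Osmolar gap = measured − calculated = 300 − 281.9 = 18.1 mOsm/kg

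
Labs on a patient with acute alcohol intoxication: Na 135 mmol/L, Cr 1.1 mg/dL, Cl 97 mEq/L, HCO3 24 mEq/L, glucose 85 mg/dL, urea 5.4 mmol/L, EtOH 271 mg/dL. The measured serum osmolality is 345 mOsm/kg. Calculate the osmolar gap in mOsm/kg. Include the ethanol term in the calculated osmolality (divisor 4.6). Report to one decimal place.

Calculated osmolality = 2·Na + glucose/18 + urea + ethanol/4.6
= 2·135 + 85/18 + 5.4 + 271/4.6
= 270 + 4.72 + 5.40 + 58.91
= 339.03 mOsm/kg ≈ 339.0 mOsm/kg
Osmolar gap = measured − calculated = 345 − 339.0 = 6.0 mOsm/kg

6.0 mOsm/kg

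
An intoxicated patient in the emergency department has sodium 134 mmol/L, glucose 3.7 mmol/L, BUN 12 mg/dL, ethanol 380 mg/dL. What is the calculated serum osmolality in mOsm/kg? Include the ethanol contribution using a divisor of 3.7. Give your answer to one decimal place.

Calculated osmolality = 2·Na + glucose + BUN/2.8 + ethanol/3.7
= 2·134 + 3.7 + 12/2.8 + 380/3.7
= 268 + 3.70 + 4.29 + 102.70
= 378.69 mOsm/kg

378.7 mOsm/kg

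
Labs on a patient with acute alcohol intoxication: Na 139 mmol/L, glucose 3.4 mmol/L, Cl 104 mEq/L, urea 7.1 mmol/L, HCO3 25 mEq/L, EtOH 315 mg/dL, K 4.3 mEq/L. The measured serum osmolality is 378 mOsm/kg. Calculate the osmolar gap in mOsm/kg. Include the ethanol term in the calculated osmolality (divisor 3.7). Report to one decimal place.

4.4 mOsm/kg

Calculated osmolality = 2·Na + glucose + urea + ethanol/3.7
= 2·139 + 3.4 + 7.1 + 315/3.7
= 278 + 3.40 + 7.10 + 85.14
= 373.64 mOsm/kg ≈ 373.6 mOsm/kg
Osmolar gap = measured − calculated = 378 − 373.6 = 4.4 mOsm/kg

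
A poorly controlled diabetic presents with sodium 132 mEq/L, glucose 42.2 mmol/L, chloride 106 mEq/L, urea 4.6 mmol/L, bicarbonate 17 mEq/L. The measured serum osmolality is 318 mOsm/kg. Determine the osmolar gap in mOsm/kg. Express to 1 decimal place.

7.2 mOsm/kg

Calculated osmolality = 2·Na + glucose + urea
= 2·132 + 42.2 + 4.6
= 264 + 42.20 + 4.60
= 310.8 mOsm/kg ≈ 310.8 mOsm/kg
Osmolar gap = measured − calculated = 318 − 310.8 = 7.2 mOsm/kg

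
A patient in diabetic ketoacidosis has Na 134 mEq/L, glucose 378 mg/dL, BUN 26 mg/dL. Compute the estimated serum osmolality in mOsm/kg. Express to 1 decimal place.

298.3 mOsm/kg

Calculated osmolality = 2·Na + glucose/18 + BUN/2.8
= 2·134 + 378/18 + 26/2.8
= 268 + 21 + 9.29
= 298.29 mOsm/kg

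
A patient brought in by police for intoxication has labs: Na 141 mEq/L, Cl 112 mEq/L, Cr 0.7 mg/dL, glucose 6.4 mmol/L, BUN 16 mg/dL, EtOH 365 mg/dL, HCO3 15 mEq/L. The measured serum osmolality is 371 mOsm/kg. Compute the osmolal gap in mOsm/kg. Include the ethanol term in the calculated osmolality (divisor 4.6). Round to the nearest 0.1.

Calculated osmolality = 2·Na + glucose + BUN/2.8 + ethanol/4.6
= 2·141 + 6.4 + 16/2.8 + 365/4.6
= 282 + 6.40 + 5.71 + 79.35
= 373.46 mOsm/kg ≈ 373.5 mOsm/kg
Osmolar gap = measured − calculated = 371 − 373.5 = -2.5 mOsm/kg

-2.5 mOsm/kg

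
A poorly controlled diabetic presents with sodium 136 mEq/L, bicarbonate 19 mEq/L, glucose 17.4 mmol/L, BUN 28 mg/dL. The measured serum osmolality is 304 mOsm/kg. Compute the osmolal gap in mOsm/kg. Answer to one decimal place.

Calculated osmolality = 2·Na + glucose + BUN/2.8
= 2·136 + 17.4 + 28/2.8
= 272 + 17.40 + 10
= 299.4 mOsm/kg ≈ 299.4 mOsm/kg
Osmolar gap = measured − calculated = 304 − 299.4 = 4.6 mOsm/kg

4.6 mOsm/kg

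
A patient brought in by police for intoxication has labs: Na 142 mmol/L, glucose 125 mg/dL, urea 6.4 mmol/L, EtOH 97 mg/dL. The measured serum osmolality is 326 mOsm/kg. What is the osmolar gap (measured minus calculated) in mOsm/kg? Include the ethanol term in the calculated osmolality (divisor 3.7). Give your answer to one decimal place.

2.4 mOsm/kg

Calculated osmolality = 2·Na + glucose/18 + urea + ethanol/3.7
= 2·142 + 125/18 + 6.4 + 97/3.7
= 284 + 6.94 + 6.40 + 26.22
= 323.56 mOsm/kg ≈ 323.6 mOsm/kg
Osmolar gap = measured − calculated = 326 − 323.6 = 2.4 mOsm/kg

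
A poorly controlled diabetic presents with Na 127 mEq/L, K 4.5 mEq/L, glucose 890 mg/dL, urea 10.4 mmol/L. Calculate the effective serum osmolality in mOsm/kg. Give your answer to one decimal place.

Effective osmolality excludes urea (freely permeant across cell membranes):
2·Na + glucose/18
= 2·127 + 890/18
= 254 + 49.44
= 303.44 mOsm/kg

303.4 mOsm/kg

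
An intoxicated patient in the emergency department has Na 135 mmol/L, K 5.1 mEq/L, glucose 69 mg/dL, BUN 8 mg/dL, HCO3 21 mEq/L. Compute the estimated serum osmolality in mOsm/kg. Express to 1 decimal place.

276.7 mOsm/kg

Calculated osmolality = 2·Na + glucose/18 + BUN/2.8
= 2·135 + 69/18 + 8/2.8
= 270 + 3.83 + 2.86
= 276.69 mOsm/kg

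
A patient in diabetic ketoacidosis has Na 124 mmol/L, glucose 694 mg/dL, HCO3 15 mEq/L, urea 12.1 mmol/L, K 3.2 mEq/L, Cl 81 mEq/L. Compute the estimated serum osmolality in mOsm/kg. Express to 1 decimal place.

Calculated osmolality = 2·Na + glucose/18 + urea
= 2·124 + 694/18 + 12.1
= 248 + 38.56 + 12.10
= 298.66 mOsm/kg

298.7 mOsm/kg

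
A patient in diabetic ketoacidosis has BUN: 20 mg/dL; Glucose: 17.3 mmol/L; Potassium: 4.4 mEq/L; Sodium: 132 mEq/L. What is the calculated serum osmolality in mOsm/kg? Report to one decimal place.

Calculated osmolality = 2·Na + glucose + BUN/2.8
= 2·132 + 17.3 + 20/2.8
= 264 + 17.30 + 7.14
= 288.44 mOsm/kg

288.4 mOsm/kg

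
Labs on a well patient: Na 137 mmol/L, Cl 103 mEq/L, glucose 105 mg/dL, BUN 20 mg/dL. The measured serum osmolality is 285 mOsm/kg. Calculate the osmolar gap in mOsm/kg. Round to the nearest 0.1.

-2.0 mOsm/kg

Calculated osmolality = 2·Na + glucose/18 + BUN/2.8
= 2·137 + 105/18 + 20/2.8
= 274 + 5.83 + 7.14
= 286.97 mOsm/kg ≈ 287.0 mOsm/kg
Osmolar gap = measured − calculated = 285 − 287.0 = -2.0 mOsm/kg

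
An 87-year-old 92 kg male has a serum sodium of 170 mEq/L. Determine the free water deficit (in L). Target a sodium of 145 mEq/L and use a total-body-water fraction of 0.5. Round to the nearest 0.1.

7.9 L

TBW = 0.5 · 92 = 46 L
Free water deficit = TBW · (Na/145 − 1)
= 46 · (170/145 − 1)
= 46 · 0.1724
= 7.93 L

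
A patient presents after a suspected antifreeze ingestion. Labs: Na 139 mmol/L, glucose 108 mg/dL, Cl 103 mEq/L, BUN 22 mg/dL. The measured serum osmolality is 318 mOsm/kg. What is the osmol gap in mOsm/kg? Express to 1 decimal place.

26.1 mOsm/kg

Calculated osmolality = 2·Na + glucose/18 + BUN/2.8
= 2·139 + 108/18 + 22/2.8
= 278 + 6 + 7.86
= 291.86 mOsm/kg ≈ 291.9 mOsm/kg
Osmolar gap = measured − calculated = 318 − 291.9 = 26.1 mOsm/kg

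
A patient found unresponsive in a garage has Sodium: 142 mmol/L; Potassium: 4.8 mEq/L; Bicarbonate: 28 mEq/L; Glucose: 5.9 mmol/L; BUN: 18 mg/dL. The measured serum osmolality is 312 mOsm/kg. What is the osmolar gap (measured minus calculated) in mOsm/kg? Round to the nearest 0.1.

Calculated osmolality = 2·Na + glucose + BUN/2.8
= 2·142 + 5.9 + 18/2.8
= 284 + 5.90 + 6.43
= 296.33 mOsm/kg ≈ 296.3 mOsm/kg
Osmolar gap = measured − calculated = 312 − 296.3 = 15.7 mOsm/kg

15.7 mOsm/kg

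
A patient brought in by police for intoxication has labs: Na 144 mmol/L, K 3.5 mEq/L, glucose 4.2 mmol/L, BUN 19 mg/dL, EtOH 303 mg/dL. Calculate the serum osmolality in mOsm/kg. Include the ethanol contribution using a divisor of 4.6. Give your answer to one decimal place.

Calculated osmolality = 2·Na + glucose + BUN/2.8 + ethanol/4.6
= 2·144 + 4.2 + 19/2.8 + 303/4.6
= 288 + 4.20 + 6.79 + 65.87
= 364.86 mOsm/kg

364.9 mOsm/kg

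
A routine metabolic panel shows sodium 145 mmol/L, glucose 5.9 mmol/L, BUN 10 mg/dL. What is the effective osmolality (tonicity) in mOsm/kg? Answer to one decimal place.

295.9 mOsm/kg

Effective osmolality excludes urea (freely permeant across cell membranes):
2·Na + glucose
= 2·145 + 5.9
= 290 + 5.9
= 295.9 mOsm/kg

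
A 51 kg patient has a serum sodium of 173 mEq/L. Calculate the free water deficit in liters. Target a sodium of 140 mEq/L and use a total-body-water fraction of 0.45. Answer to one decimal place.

5.4 L

TBW = 0.45 · 51 = 22.95 L
Free water deficit = TBW · (Na/140 − 1)
= 22.95 · (173/140 − 1)
= 22.95 · 0.2357
= 5.41 L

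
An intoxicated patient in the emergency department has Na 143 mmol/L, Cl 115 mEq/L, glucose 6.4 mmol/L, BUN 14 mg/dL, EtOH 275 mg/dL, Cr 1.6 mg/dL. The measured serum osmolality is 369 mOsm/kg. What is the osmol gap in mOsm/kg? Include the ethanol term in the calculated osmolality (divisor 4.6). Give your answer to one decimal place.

11.8 mOsm/kg

Calculated osmolality = 2·Na + glucose + BUN/2.8 + ethanol/4.6
= 2·143 + 6.4 + 14/2.8 + 275/4.6
= 286 + 6.40 + 5 + 59.78
= 357.18 mOsm/kg ≈ 357.2 mOsm/kg
Osmolar gap = measured − calculated = 369 − 357.2 = 11.8 mOsm/kg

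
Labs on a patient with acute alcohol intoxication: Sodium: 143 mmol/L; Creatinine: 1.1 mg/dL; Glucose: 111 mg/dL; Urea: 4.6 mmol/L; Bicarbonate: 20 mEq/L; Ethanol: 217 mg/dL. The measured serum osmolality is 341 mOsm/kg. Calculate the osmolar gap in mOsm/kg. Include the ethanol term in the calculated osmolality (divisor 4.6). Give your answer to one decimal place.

-2.9 mOsm/kg

Calculated osmolality = 2·Na + glucose/18 + urea + ethanol/4.6
= 2·143 + 111/18 + 4.6 + 217/4.6
= 286 + 6.17 + 4.60 + 47.17
= 343.94 mOsm/kg ≈ 343.9 mOsm/kg
Osmolar gap = measured − calculated = 341 − 343.9 = -2.9 mOsm/kg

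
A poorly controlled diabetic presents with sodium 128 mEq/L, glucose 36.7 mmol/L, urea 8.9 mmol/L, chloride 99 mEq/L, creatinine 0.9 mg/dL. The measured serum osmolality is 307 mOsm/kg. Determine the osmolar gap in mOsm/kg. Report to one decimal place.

Calculated osmolality = 2·Na + glucose + urea
= 2·128 + 36.7 + 8.9
= 256 + 36.70 + 8.90
= 301.6 mOsm/kg ≈ 301.6 mOsm/kg
Osmolar gap = measured − calculated = 307 − 301.6 = 5.4 mOsm/kg

5.4 mOsm/kg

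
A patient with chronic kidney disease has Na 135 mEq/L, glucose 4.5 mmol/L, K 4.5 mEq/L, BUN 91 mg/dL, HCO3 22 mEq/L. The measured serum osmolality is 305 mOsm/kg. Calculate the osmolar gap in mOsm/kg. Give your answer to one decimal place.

Calculated osmolality = 2·Na + glucose + BUN/2.8
= 2·135 + 4.5 + 91/2.8
= 270 + 4.50 + 32.50
= 307 mOsm/kg ≈ 307.0 mOsm/kg
Osmolar gap = measured − calculated = 305 − 307.0 = -2.0 mOsm/kg

-2.0 mOsm/kg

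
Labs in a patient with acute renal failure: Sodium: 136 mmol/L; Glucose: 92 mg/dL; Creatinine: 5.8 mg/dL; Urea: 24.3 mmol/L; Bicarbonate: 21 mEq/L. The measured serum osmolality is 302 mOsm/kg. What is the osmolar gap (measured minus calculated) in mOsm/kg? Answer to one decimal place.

0.6 mOsm/kg

Calculated osmolality = 2·Na + glucose/18 + urea
= 2·136 + 92/18 + 24.3
= 272 + 5.11 + 24.30
= 301.41 mOsm/kg ≈ 301.4 mOsm/kg
Osmolar gap = measured − calculated = 302 − 301.4 = 0.6 mOsm/kg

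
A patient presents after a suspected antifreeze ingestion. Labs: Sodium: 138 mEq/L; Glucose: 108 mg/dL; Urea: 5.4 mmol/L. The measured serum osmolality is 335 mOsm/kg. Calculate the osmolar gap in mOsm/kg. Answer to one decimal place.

47.6 mOsm/kg

Calculated osmolality = 2·Na + glucose/18 + urea
= 2·138 + 108/18 + 5.4
= 276 + 6 + 5.40
= 287.4 mOsm/kg ≈ 287.4 mOsm/kg
Osmolar gap = measured − calculated = 335 − 287.4 = 47.6 mOsm/kg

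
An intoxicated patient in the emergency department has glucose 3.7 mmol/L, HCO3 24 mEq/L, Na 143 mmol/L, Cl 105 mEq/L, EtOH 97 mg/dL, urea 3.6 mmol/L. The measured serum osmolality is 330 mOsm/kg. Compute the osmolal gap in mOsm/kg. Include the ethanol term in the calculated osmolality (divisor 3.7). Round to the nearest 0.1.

Calculated osmolality = 2·Na + glucose + urea + ethanol/3.7
= 2·143 + 3.7 + 3.6 + 97/3.7
= 286 + 3.70 + 3.60 + 26.22
= 319.52 mOsm/kg ≈ 319.5 mOsm/kg
Osmolar gap = measured − calculated = 330 − 319.5 = 10.5 mOsm/kg

10.5 mOsm/kg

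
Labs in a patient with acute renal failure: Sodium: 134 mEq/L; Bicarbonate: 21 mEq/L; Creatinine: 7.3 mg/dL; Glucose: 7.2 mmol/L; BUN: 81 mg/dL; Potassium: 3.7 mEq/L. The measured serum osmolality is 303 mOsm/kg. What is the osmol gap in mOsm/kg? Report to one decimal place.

Calculated osmolality = 2·Na + glucose + BUN/2.8
= 2·134 + 7.2 + 81/2.8
= 268 + 7.20 + 28.93
= 304.13 mOsm/kg ≈ 304.1 mOsm/kg
Osmolar gap = measured − calculated = 303 − 304.1 = -1.1 mOsm/kg

-1.1 mOsm/kg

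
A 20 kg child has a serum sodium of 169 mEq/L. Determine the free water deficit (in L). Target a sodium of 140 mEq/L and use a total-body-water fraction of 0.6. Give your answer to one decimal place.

2.5 L

TBW = 0.6 · 20 = 12 L
Free water deficit = TBW · (Na/140 − 1)
= 12 · (169/140 − 1)
= 12 · 0.2071
= 2.49 L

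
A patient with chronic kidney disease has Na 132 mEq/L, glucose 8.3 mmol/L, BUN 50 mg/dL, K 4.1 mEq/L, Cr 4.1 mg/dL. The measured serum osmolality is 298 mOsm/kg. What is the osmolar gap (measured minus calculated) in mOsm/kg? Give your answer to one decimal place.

7.8 mOsm/kg

Calculated osmolality = 2·Na + glucose + BUN/2.8
= 2·132 + 8.3 + 50/2.8
= 264 + 8.30 + 17.86
= 290.16 mOsm/kg ≈ 290.2 mOsm/kg
Osmolar gap = measured − calculated = 298 − 290.2 = 7.8 mOsm/kg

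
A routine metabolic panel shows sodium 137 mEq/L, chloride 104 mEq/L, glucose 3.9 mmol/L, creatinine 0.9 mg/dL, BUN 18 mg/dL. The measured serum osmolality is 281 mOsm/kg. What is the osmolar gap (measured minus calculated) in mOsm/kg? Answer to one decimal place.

Calculated osmolality = 2·Na + glucose + BUN/2.8
= 2·137 + 3.9 + 18/2.8
= 274 + 3.90 + 6.43
= 284.33 mOsm/kg ≈ 284.3 mOsm/kg
Osmolar gap = measured − calculated = 281 − 284.3 = -3.3 mOsm/kg

-3.3 mOsm/kg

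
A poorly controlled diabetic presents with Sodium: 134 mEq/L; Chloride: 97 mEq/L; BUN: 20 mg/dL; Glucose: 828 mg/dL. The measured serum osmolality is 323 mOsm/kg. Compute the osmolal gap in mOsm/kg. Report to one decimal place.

1.9 mOsm/kg

Calculated osmolality = 2·Na + glucose/18 + BUN/2.8
= 2·134 + 828/18 + 20/2.8
= 268 + 46 + 7.14
= 321.14 mOsm/kg ≈ 321.1 mOsm/kg
Osmolar gap = measured − calculated = 323 − 321.1 = 1.9 mOsm/kg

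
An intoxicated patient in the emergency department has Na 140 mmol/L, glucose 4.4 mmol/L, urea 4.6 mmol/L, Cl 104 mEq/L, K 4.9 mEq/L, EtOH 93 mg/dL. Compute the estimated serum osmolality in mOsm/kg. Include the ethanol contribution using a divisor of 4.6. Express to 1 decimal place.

Calculated osmolality = 2·Na + glucose + urea + ethanol/4.6
= 2·140 + 4.4 + 4.6 + 93/4.6
= 280 + 4.40 + 4.60 + 20.22
= 309.22 mOsm/kg

309.2 mOsm/kg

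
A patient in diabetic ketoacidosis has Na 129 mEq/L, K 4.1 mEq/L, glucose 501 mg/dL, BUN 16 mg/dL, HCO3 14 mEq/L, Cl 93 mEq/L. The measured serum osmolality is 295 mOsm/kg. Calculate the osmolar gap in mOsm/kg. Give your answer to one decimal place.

Calculated osmolality = 2·Na + glucose/18 + BUN/2.8
= 2·129 + 501/18 + 16/2.8
= 258 + 27.83 + 5.71
= 291.54 mOsm/kg ≈ 291.5 mOsm/kg
Osmolar gap = measured − calculated = 295 − 291.5 = 3.5 mOsm/kg

3.5 mOsm/kg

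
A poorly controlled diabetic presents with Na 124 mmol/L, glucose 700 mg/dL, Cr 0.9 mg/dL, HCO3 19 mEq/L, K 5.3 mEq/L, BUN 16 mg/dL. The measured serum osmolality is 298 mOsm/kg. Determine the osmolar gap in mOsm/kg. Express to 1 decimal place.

5.4 mOsm/kg

Calculated osmolality = 2·Na + glucose/18 + BUN/2.8
= 2·124 + 700/18 + 16/2.8
= 248 + 38.89 + 5.71
= 292.6 mOsm/kg ≈ 292.6 mOsm/kg
Osmolar gap = measured − calculated = 298 − 292.6 = 5.4 mOsm/kg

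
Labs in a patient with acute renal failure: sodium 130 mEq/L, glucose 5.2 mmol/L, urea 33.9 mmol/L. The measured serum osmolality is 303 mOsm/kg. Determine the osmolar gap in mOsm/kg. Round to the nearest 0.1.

3.9 mOsm/kg

Calculated osmolality = 2·Na + glucose + urea
= 2·130 + 5.2 + 33.9
= 260 + 5.20 + 33.90
= 299.1 mOsm/kg ≈ 299.1 mOsm/kg
Osmolar gap = measured − calculated = 303 − 299.1 = 3.9 mOsm/kg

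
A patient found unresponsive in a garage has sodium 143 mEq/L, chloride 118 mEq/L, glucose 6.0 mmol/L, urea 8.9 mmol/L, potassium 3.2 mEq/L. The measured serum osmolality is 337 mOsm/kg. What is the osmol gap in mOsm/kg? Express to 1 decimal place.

36.1 mOsm/kg

Calculated osmolality = 2·Na + glucose + urea
= 2·143 + 6 + 8.9
= 286 + 6 + 8.90
= 300.9 mOsm/kg ≈ 300.9 mOsm/kg
Osmolar gap = measured − calculated = 337 − 300.9 = 36.1 mOsm/kg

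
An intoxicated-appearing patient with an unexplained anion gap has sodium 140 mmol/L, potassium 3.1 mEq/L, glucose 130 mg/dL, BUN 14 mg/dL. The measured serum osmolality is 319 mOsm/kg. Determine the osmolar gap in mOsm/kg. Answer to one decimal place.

26.8 mOsm/kg

Calculated osmolality = 2·Na + glucose/18 + BUN/2.8
= 2·140 + 130/18 + 14/2.8
= 280 + 7.22 + 5
= 292.22 mOsm/kg ≈ 292.2 mOsm/kg
Osmolar gap = measured − calculated = 319 − 292.2 = 26.8 mOsm/kg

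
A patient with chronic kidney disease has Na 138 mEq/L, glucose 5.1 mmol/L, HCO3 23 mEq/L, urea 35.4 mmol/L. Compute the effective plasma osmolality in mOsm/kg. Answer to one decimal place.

Effective osmolality excludes urea (freely permeant across cell membranes):
2·Na + glucose
= 2·138 + 5.1
= 276 + 5.1
= 281.1 mOsm/kg

281.1 mOsm/kg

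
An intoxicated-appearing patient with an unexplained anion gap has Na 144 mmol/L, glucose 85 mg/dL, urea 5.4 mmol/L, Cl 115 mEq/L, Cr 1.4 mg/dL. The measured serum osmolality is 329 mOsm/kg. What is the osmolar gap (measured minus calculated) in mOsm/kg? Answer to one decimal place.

30.9 mOsm/kg

Calculated osmolality = 2·Na + glucose/18 + urea
= 2·144 + 85/18 + 5.4
= 288 + 4.72 + 5.40
= 298.12 mOsm/kg ≈ 298.1 mOsm/kg
Osmolar gap = measured − calculated = 329 − 298.1 = 30.9 mOsm/kg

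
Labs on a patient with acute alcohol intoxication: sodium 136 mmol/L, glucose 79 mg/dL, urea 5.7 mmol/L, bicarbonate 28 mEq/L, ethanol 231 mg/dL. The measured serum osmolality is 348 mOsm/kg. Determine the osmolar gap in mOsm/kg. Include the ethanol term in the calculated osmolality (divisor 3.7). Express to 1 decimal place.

3.5 mOsm/kg

Calculated osmolality = 2·Na + glucose/18 + urea + ethanol/3.7
= 2·136 + 79/18 + 5.7 + 231/3.7
= 272 + 4.39 + 5.70 + 62.43
= 344.52 mOsm/kg ≈ 344.5 mOsm/kg
Osmolar gap = measured − calculated = 348 − 344.5 = 3.5 mOsm/kg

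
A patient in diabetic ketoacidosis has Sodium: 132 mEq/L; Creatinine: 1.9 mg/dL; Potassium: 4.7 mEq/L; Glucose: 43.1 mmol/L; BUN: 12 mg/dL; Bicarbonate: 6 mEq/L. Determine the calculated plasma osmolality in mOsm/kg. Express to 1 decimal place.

Calculated osmolality = 2·Na + glucose + BUN/2.8
= 2·132 + 43.1 + 12/2.8
= 264 + 43.10 + 4.29
= 311.39 mOsm/kg

311.4 mOsm/kg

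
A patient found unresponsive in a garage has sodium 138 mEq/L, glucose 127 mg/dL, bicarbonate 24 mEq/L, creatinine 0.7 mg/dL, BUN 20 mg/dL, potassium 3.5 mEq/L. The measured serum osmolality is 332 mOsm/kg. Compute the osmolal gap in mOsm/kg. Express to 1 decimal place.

41.8 mOsm/kg

Calculated osmolality = 2·Na + glucose/18 + BUN/2.8
= 2·138 + 127/18 + 20/2.8
= 276 + 7.06 + 7.14
= 290.2 mOsm/kg ≈ 290.2 mOsm/kg
Osmolar gap = measured − calculated = 332 − 290.2 = 41.8 mOsm/kg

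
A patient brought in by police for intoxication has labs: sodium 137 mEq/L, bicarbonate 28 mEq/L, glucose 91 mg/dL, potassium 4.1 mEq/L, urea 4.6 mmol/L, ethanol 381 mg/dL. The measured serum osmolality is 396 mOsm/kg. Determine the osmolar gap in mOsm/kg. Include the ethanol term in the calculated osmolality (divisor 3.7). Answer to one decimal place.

9.4 mOsm/kg

Calculated osmolality = 2·Na + glucose/18 + urea + ethanol/3.7
= 2·137 + 91/18 + 4.6 + 381/3.7
= 274 + 5.06 + 4.60 + 102.97
= 386.63 mOsm/kg ≈ 386.6 mOsm/kg
Osmolar gap = measured − calculated = 396 − 386.6 = 9.4 mOsm/kg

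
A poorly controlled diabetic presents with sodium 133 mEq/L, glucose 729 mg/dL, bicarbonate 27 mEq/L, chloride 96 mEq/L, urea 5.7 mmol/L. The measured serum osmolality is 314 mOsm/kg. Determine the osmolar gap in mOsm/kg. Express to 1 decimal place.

Calculated osmolality = 2·Na + glucose/18 + urea
= 2·133 + 729/18 + 5.7
= 266 + 40.50 + 5.70
= 312.2 mOsm/kg ≈ 312.2 mOsm/kg
Osmolar gap = measured − calculated = 314 − 312.2 = 1.8 mOsm/kg

1.8 mOsm/kg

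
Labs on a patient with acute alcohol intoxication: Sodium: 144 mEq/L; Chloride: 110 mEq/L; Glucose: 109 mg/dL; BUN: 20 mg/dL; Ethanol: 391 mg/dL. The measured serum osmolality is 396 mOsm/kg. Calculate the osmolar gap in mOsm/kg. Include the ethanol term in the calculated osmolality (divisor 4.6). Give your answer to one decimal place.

9.8 mOsm/kg

Calculated osmolality = 2·Na + glucose/18 + BUN/2.8 + ethanol/4.6
= 2·144 + 109/18 + 20/2.8 + 391/4.6
= 288 + 6.06 + 7.14 + 85
= 386.2 mOsm/kg ≈ 386.2 mOsm/kg
Osmolar gap = measured − calculated = 396 − 386.2 = 9.8 mOsm/kg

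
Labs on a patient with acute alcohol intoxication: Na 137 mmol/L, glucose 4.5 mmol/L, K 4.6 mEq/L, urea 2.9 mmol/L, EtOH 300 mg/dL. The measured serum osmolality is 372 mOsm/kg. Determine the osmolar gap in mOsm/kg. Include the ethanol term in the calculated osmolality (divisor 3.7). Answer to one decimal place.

9.5 mOsm/kg

Calculated osmolality = 2·Na + glucose + urea + ethanol/3.7
= 2·137 + 4.5 + 2.9 + 300/3.7
= 274 + 4.50 + 2.90 + 81.08
= 362.48 mOsm/kg ≈ 362.5 mOsm/kg
Osmolar gap = measured − calculated = 372 − 362.5 = 9.5 mOsm/kg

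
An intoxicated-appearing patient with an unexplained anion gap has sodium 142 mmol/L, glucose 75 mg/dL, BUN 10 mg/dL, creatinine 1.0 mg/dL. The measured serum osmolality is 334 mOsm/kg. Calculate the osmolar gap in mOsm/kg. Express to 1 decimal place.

42.3 mOsm/kg

Calculated osmolality = 2·Na + glucose/18 + BUN/2.8
= 2·142 + 75/18 + 10/2.8
= 284 + 4.17 + 3.57
= 291.74 mOsm/kg ≈ 291.7 mOsm/kg
Osmolar gap = measured − calculated = 334 − 291.7 = 42.3 mOsm/kg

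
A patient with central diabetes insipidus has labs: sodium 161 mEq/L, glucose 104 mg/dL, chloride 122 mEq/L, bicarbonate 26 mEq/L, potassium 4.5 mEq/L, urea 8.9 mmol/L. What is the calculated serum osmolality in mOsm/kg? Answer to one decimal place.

336.7 mOsm/kg

Calculated osmolality = 2·Na + glucose/18 + urea
= 2·161 + 104/18 + 8.9
= 322 + 5.78 + 8.90
= 336.68 mOsm/kg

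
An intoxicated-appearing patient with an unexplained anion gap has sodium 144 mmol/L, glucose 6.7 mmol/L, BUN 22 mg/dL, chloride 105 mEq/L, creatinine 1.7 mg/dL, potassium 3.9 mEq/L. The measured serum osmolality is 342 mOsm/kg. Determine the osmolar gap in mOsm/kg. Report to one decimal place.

39.4 mOsm/kg

Calculated osmolality = 2·Na + glucose + BUN/2.8
= 2·144 + 6.7 + 22/2.8
= 288 + 6.70 + 7.86
= 302.56 mOsm/kg ≈ 302.6 mOsm/kg
Osmolar gap = measured − calculated = 342 − 302.6 = 39.4 mOsm/kg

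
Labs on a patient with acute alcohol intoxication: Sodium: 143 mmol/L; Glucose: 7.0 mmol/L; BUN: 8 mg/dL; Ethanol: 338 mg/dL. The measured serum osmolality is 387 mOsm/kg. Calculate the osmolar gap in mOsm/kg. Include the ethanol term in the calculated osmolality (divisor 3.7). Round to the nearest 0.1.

Calculated osmolality = 2·Na + glucose + BUN/2.8 + ethanol/3.7
= 2·143 + 7 + 8/2.8 + 338/3.7
= 286 + 7 + 2.86 + 91.35
= 387.21 mOsm/kg ≈ 387.2 mOsm/kg
Osmolar gap = measured − calculated = 387 − 387.2 = -0.2 mOsm/kg

-0.2 mOsm/kg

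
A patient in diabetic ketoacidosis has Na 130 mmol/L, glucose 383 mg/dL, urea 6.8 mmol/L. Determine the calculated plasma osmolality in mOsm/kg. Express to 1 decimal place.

Calculated osmolality = 2·Na + glucose/18 + urea
= 2·130 + 383/18 + 6.8
= 260 + 21.28 + 6.80
= 288.08 mOsm/kg

288.1 mOsm/kg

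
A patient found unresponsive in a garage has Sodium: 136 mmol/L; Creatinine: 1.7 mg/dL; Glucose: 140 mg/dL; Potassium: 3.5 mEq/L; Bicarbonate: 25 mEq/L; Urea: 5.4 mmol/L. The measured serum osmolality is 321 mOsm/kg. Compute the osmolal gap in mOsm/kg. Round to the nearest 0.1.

Calculated osmolality = 2·Na + glucose/18 + urea
= 2·136 + 140/18 + 5.4
= 272 + 7.78 + 5.40
= 285.18 mOsm/kg ≈ 285.2 mOsm/kg
Osmolar gap = measured − calculated = 321 − 285.2 = 35.8 mOsm/kg

35.8 mOsm/kg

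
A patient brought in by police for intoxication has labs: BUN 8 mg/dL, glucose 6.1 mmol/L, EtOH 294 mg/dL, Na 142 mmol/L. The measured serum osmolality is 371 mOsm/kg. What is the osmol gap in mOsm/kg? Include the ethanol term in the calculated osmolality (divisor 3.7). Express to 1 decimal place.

-1.4 mOsm/kg

Calculated osmolality = 2·Na + glucose + BUN/2.8 + ethanol/3.7
= 2·142 + 6.1 + 8/2.8 + 294/3.7
= 284 + 6.10 + 2.86 + 79.46
= 372.42 mOsm/kg ≈ 372.4 mOsm/kg
Osmolar gap = measured − calculated = 371 − 372.4 = -1.4 mOsm/kg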